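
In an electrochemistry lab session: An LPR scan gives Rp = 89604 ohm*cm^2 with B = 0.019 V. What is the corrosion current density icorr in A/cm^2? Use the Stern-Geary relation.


Apply the Stern-Geary relation: icorr = B / Rp
icorr = 0.019 / 89604 = 2.12×10^-7 A/cm^2

2.12×10^-7 A/cm^2


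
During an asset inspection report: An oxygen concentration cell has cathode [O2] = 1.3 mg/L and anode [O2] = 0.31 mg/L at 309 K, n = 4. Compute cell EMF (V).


Apply the Nernst concentration-cell relation: E = (RT/nF)*ln(C_cathode/C_anode)
RT/nF = 8.314*309/(4*96485) = 0.00665654 V
ln(1.3/0.31) = 1.43355
E = 0.00665654 * 1.43355 = 0.00954 V

0.00954 V


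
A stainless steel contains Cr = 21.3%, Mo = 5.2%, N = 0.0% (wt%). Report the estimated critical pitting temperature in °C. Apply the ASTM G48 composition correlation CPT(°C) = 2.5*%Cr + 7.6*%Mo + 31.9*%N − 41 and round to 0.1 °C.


Apply the ASTM G48 empirical CPT estimate: CPT(°C) = 2.5*%Cr + 7.6*%Mo + 31.9*%N − 41
2.5*21.3 = 53.25; 7.6*5.2 = 39.52; 31.9*0.0 = 0
CPT = 53.25 + 39.52 + 0 − 41 = 51.77 °C
Rounded to 0.1 °C: CPT ≈ 51.8 °C

51.8 °C


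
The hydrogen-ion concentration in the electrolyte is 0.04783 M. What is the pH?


pH = −log10[H+]
pH = −log10(0.04783) = 1.32

1.32


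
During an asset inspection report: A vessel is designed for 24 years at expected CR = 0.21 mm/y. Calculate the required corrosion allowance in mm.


Corrosion allowance = CR × design life
CA = 0.21 * 24 = 5.04 mm

5.04 mm


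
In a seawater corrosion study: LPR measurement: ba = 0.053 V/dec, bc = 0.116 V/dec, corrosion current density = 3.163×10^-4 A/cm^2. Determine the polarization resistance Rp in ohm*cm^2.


Apply the Stern-Geary equation: Rp = ba*bc / (2.303*icorr*(ba+bc))
ba*bc = 0.053*0.116 = 0.006148
ba+bc = 0.169; 2.303*icorr*(ba+bc) = 2.303*3.163×10^-4*0.169 = 1.2310617×10^-4
Rp = 0.006148 / 1.2310617×10^-4 = 49.94 ohm*cm^2

49.94 ohm*cm^2


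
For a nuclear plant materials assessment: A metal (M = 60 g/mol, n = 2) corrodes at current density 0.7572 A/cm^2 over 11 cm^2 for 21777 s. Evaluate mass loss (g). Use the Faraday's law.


Apply Faraday's law: m = i*A*t*M / (n*F)
Total charge passed Q = i*A*t = 0.7572*11*21777 = 181384.9884 C
m = Q*M/(n*F) = 181384.9884*60/(2*96485) = 56.39788 g

56.39788 g


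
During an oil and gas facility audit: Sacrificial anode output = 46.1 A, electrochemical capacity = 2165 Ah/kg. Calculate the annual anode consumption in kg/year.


Annual consumption = current * hours per year / capacity
Rate = 46.1 * 8760 / 2165 = 186.5 kg/year

186.5 kg/year


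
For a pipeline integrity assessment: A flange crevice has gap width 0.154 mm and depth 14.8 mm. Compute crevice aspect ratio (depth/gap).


Aspect ratio = depth / gap
Ratio = 14.8 / 0.154 = 96.1

96.1


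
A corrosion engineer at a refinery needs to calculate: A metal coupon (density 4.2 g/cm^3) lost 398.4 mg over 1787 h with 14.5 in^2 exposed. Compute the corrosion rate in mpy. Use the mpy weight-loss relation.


Apply the mpy weight-loss relation: CR = 534 * W / (D * A * T)
Numerator: 534 * 398.4 = 212745.6
Denominator: 4.2 * 14.5 * 1787 = 108828.3
CR = 212745.6 / 108828.3 = 1.9549 mpy

1.9549 mpy


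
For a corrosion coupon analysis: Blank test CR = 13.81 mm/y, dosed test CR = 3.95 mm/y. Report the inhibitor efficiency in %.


Apply the inhibitor-efficiency definition: IE = (CR_blank − CR_inh)/CR_blank × 100
IE = (13.81 − 3.95) / 13.81 × 100
IE = 9.86 / 13.81 × 100 = 71.4 %

71.4 %


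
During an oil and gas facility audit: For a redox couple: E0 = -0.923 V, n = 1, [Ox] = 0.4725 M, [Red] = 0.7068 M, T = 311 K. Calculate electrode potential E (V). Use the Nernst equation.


Apply the Nernst equation: E = E0 + (RT/nF)*ln([Ox]/[Red])
Step 1: RT/nF = 8.314*311/(1*96485) = 0.02679851 V
Step 2: [Ox]/[Red] = 0.4725/0.7068 = 0.668506
Step 3: ln(0.668506) = -0.40271
Step 4: correction = 0.02679851 * -0.40271 = -0.0108 V
E = -0.923 + -0.0108 = -0.9338 V

-0.9338 V


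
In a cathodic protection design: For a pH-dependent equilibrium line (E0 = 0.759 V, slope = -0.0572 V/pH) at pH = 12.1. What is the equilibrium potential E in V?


Apply the Pourbaix line equation: E = E0 + slope*pH
E = 0.759 + (-0.0572)*12.1 = 0.759 + (-0.69212) = 0.06688 V
Rounded to 3 decimal places: E = 0.067 V

0.067 V


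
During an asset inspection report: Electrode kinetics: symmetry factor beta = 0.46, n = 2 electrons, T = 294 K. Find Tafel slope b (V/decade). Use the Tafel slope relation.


Apply the Tafel slope relation: b = 2.303*R*T/(beta*n*F)
Numerator: 2.303 * 8.314 * 294 = 5629.26
Denominator: 0.46 * 2 * 96485 = 88766.2
b = 5629.26 / 88766.2 = 0.063 V/decade

0.063 V/decade


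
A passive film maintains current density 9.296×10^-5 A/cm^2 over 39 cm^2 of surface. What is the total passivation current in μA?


I = i_pass * A, then convert A → μA (×10^6)
I = 9.296×10^-5 * 39 * 10^6 = 3625.44 μA

3625.44 μA


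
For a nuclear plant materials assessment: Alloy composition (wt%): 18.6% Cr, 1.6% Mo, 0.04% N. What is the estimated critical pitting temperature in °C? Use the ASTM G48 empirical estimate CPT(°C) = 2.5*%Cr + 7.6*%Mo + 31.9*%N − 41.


Apply the ASTM G48 empirical CPT estimate: CPT(°C) = 2.5*%Cr + 7.6*%Mo + 31.9*%N − 41
2.5*18.6 = 46.5; 7.6*1.6 = 12.16; 31.9*0.04 = 1.276
CPT = 46.5 + 12.16 + 1.276 − 41 = 18.936 °C
Rounded to 0.1 °C: CPT ≈ 18.9 °C

18.9 °C


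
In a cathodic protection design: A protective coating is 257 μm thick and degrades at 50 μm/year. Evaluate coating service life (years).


Service life = thickness / degradation rate
Life = 257 / 50 = 5.1 years

5.1 years


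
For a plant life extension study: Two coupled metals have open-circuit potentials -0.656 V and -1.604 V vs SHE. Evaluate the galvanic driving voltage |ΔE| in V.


Driving voltage is the absolute potential difference.
|ΔE| = |-0.656 − (-1.604)| = 0.948 V

0.948 V


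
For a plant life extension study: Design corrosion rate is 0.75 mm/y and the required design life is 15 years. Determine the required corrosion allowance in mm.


Corrosion allowance = CR × design life
CA = 0.75 * 15 = 11.25 mm

11.25 mm


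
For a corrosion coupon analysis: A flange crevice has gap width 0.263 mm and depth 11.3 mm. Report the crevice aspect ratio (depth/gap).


Aspect ratio = depth / gap
Ratio = 11.3 / 0.263 = 43.0

43.0


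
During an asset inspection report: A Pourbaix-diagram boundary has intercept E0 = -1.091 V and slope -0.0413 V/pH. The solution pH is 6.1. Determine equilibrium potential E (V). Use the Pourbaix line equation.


Apply the Pourbaix line equation: E = E0 + slope*pH
E = -1.091 + (-0.0413)*6.1 = -1.091 + (-0.25193) = -1.34293 V
Rounded to 4 decimal places: E = -1.3429 V

-1.3429 V


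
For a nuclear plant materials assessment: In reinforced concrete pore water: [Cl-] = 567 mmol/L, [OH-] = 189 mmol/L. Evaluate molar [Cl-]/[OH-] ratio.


Threshold parameter = [Cl-] / [OH-] (molar basis; both in mmol/L, so units cancel)
Ratio = 567 / 189 = 3.0

3.0


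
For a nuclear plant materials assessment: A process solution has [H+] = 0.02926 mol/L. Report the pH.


pH = −log10[H+]
pH = −log10(0.02926) = 1.53

1.53


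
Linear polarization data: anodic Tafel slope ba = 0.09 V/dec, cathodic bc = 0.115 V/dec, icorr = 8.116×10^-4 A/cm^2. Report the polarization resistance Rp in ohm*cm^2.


Apply the Stern-Geary equation: Rp = ba*bc / (2.303*icorr*(ba+bc))
ba*bc = 0.09*0.115 = 0.01035
ba+bc = 0.205; 2.303*icorr*(ba+bc) = 2.303*8.116×10^-4*0.205 = 3.8316853×10^-4
Rp = 0.01035 / 3.8316853×10^-4 = 27.0 ohm*cm^2

27.0 ohm*cm^2


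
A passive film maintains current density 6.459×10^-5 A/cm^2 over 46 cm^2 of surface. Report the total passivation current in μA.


I = i_pass * A, then convert A → μA (×10^6)
I = 6.459×10^-5 * 46 * 10^6 = 2971.14 μA

2971.14 μA


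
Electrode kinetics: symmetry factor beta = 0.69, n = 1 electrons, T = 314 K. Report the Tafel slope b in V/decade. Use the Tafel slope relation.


Apply the Tafel slope relation: b = 2.303*R*T/(beta*n*F)
Numerator: 2.303 * 8.314 * 314 = 6012.2
Denominator: 0.69 * 1 * 96485 = 66574.65
b = 6012.2 / 66574.65 = 0.09 V/decade

0.09 V/decade


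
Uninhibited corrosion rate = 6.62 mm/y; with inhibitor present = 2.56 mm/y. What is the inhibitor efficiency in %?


Apply the inhibitor-efficiency definition: IE = (CR_blank − CR_inh)/CR_blank × 100
IE = (6.62 − 2.56) / 6.62 × 100
IE = 4.06 / 6.62 × 100 = 61.3 %

61.3 %


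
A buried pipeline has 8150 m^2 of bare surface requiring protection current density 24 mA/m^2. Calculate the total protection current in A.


I = area * current density, then convert mA → A (÷1000)
I = 8150 * 24 / 1000 = 195.6 A

195.6 A


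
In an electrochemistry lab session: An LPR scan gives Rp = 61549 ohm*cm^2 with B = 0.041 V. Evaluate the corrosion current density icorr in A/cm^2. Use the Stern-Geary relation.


Apply the Stern-Geary relation: icorr = B / Rp
icorr = 0.041 / 61549 = 6.661×10^-7 A/cm^2

6.661×10^-7 A/cm^2


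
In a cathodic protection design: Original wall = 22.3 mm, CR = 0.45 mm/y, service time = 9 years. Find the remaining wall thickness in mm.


Remaining wall = original − CR × time
t = 22.3 − 0.45*9 = 22.3 − 4.05 = 18.25 mm

18.25 mm


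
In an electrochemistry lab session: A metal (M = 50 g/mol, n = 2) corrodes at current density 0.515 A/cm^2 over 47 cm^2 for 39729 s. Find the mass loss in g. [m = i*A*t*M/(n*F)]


Apply Faraday's law: m = i*A*t*M / (n*F)
Total charge passed Q = i*A*t = 0.515*47*39729 = 961640.445 C
m = Q*M/(n*F) = 961640.445*50/(2*96485) = 249.168 g

249.168 g


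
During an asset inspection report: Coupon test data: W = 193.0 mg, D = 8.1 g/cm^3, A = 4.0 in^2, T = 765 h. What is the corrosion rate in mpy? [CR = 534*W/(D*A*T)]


Apply the mpy weight-loss relation: CR = 534 * W / (D * A * T)
Numerator: 534 * 193.0 = 103062.0
Denominator: 8.1 * 4.0 * 765 = 24786.0
CR = 103062.0 / 24786.0 = 4.1581 mpy

4.1581 mpy


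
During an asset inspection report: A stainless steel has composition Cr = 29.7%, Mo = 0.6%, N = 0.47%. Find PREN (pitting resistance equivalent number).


Apply the PREN formula: PREN = Cr + 3.3*Mo + 16*N
PREN = 29.7 + 3.3*0.6 + 16*0.47
PREN = 29.7 + 1.98 + 7.52 = 39.2

39.2


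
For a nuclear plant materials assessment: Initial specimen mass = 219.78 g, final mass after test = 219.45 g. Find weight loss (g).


Weight loss = initial − final
WL = 219.78 − 219.45 = 0.33 g

0.33 g


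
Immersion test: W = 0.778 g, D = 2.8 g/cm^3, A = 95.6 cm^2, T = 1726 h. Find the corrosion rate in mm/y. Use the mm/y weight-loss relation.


Apply the mm/y weight-loss relation: CR = 87600 * W / (D * A * T)
Numerator: 87600 * 0.778 = 68152.8
Denominator: 2.8 * 95.6 * 1726 = 462015.68
CR = 68152.8 / 462015.68 = 0.147512 mm/y

0.147512 mm/y


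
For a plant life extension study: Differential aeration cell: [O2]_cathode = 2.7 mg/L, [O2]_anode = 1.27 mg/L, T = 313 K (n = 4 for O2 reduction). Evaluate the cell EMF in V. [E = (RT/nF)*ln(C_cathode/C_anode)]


Apply the Nernst concentration-cell relation: E = (RT/nF)*ln(C_cathode/C_anode)
RT/nF = 8.314*313/(4*96485) = 0.00674271 V
ln(2.7/1.27) = 0.75423
E = 0.00674271 * 0.75423 = 0.00509 V

0.00509 V


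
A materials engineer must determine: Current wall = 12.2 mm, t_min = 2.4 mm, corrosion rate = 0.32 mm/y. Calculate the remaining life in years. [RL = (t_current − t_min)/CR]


Apply the remaining-life relation: RL = (t_current − t_min) / CR
RL = (12.2 − 2.4) / 0.32 = 9.8 / 0.32 = 30.6 years

30.6 years


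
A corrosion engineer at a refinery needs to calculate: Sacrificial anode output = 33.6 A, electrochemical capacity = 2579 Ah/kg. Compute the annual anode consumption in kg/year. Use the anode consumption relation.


Annual consumption = current * hours per year / capacity
Rate = 33.6 * 8760 / 2579 = 114.1 kg/year

114.1 kg/year


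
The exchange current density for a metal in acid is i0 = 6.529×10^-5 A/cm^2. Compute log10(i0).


i0 = 6.529×10^-5 A/cm^2
log10(i0) = -4.185

-4.185


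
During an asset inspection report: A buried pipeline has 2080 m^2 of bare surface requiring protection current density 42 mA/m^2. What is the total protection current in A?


I = area * current density, then convert mA → A (÷1000)
I = 2080 * 42 / 1000 = 87.36 A

87.36 A


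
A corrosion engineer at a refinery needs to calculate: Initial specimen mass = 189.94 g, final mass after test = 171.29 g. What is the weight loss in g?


Weight loss = initial − final
WL = 189.94 − 171.29 = 18.65 g

18.65 g


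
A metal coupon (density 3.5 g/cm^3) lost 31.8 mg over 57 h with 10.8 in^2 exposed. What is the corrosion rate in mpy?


Apply the mpy weight-loss relation: CR = 534 * W / (D * A * T)
Numerator: 534 * 31.8 = 16981.2
Denominator: 3.5 * 10.8 * 57 = 2154.6
CR = 16981.2 / 2154.6 = 7.881 mpy

7.881 mpy


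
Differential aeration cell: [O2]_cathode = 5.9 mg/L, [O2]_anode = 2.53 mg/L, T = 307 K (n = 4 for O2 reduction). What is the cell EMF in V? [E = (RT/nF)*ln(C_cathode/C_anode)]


Apply the Nernst concentration-cell relation: E = (RT/nF)*ln(C_cathode/C_anode)
RT/nF = 8.314*307/(4*96485) = 0.00661346 V
ln(5.9/2.53) = 0.84673
E = 0.00661346 * 0.84673 = 0.0056 V

0.0056 V


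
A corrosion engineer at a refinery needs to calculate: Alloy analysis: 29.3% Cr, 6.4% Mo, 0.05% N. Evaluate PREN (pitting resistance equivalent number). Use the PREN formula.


Apply the PREN formula: PREN = Cr + 3.3*Mo + 16*N
PREN = 29.3 + 3.3*6.4 + 16*0.05
PREN = 29.3 + 21.12 + 0.8 = 51.22

51.22


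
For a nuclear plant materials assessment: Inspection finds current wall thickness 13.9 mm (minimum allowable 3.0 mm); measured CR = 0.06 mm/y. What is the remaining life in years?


Apply the remaining-life relation: RL = (t_current − t_min) / CR
RL = (13.9 − 3.0) / 0.06 = 10.9 / 0.06 = 181.7 years

181.7 years


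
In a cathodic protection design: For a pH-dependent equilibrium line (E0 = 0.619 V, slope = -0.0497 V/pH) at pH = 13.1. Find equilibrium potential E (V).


Apply the Pourbaix line equation: E = E0 + slope*pH
E = 0.619 + (-0.0497)*13.1 = 0.619 + (-0.65107) = -0.03207 V
Rounded to 3 decimal places: E = -0.032 V

-0.032 V


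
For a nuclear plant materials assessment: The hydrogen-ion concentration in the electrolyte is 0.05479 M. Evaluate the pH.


pH = −log10[H+]
pH = −log10(0.05479) = 1.26

1.26


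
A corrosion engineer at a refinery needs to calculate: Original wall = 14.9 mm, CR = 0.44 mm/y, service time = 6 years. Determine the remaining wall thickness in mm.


Remaining wall = original − CR × time
t = 14.9 − 0.44*6 = 14.9 − 2.64 = 12.26 mm

12.26 mm


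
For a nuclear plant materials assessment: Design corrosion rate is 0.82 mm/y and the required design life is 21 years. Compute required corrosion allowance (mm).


Corrosion allowance = CR × design life
CA = 0.82 * 21 = 17.22 mm

17.22 mm


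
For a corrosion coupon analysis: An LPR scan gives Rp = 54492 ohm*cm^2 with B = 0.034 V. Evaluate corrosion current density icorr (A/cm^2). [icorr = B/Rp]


Apply the Stern-Geary relation: icorr = B / Rp
icorr = 0.034 / 54492 = 6.239×10^-7 A/cm^2

6.239×10^-7 A/cm^2


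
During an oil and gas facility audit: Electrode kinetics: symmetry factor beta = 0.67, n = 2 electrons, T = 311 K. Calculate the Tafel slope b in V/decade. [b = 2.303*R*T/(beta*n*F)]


Apply the Tafel slope relation: b = 2.303*R*T/(beta*n*F)
Numerator: 2.303 * 8.314 * 311 = 5954.76
Denominator: 0.67 * 2 * 96485 = 129289.9
b = 5954.76 / 129289.9 = 0.0461 V/decade

0.0461 V/decade


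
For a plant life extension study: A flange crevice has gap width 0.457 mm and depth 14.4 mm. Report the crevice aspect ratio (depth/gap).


Aspect ratio = depth / gap
Ratio = 14.4 / 0.457 = 31.5

31.5


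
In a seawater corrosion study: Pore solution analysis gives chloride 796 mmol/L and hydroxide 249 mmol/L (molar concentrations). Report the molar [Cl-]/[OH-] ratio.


Threshold parameter = [Cl-] / [OH-] (molar basis; both in mmol/L, so units cancel)
Ratio = 796 / 249 = 3.2

3.2


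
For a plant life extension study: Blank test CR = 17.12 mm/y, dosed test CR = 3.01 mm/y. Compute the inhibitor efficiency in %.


Apply the inhibitor-efficiency definition: IE = (CR_blank − CR_inh)/CR_blank × 100
IE = (17.12 − 3.01) / 17.12 × 100
IE = 14.11 / 17.12 × 100 = 82.4 %

82.4 %


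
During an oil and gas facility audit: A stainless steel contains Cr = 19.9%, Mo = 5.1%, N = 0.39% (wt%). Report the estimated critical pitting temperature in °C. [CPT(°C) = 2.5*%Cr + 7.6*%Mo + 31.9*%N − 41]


Apply the ASTM G48 empirical CPT estimate: CPT(°C) = 2.5*%Cr + 7.6*%Mo + 31.9*%N − 41
2.5*19.9 = 49.75; 7.6*5.1 = 38.76; 31.9*0.39 = 12.441
CPT = 49.75 + 38.76 + 12.441 − 41 = 59.951 °C
Rounded to 0.1 °C: CPT ≈ 60.0 °C

60.0 °C


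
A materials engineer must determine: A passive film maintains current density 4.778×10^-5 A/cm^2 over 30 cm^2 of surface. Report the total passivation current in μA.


I = i_pass * A, then convert A → μA (×10^6)
I = 4.778×10^-5 * 30 * 10^6 = 1433.4 μA

1433.4 μA


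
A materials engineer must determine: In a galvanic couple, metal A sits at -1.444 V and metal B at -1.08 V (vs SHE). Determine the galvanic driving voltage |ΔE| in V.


Driving voltage is the absolute potential difference.
|ΔE| = |-1.444 − (-1.08)| = 0.364 V

0.364 V


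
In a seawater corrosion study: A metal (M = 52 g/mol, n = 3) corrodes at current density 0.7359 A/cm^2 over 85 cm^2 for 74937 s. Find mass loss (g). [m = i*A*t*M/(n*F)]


Apply Faraday's law: m = i*A*t*M / (n*F)
Total charge passed Q = i*A*t = 0.7359*85*74937 = 4687421.7555 C
m = Q*M/(n*F) = 4687421.7555*52/(3*96485) = 842.08575 g

842.08575 g


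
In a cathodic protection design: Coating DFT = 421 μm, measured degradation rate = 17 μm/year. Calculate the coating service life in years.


Service life = thickness / degradation rate
Life = 421 / 17 = 24.8 years

24.8 years


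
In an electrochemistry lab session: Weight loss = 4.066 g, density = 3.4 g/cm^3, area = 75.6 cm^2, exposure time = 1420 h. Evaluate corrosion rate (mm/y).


Apply the mm/y weight-loss relation: CR = 87600 * W / (D * A * T)
Numerator: 87600 * 4.066 = 356181.6
Denominator: 3.4 * 75.6 * 1420 = 364996.8
CR = 356181.6 / 364996.8 = 0.975849 mm/y

0.975849 mm/y


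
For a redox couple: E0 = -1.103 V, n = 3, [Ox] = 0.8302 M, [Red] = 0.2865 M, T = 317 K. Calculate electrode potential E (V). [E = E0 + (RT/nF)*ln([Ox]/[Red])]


Apply the Nernst equation: E = E0 + (RT/nF)*ln([Ox]/[Red])
Step 1: RT/nF = 8.314*317/(3*96485) = 0.00910517 V
Step 2: [Ox]/[Red] = 0.8302/0.2865 = 2.897731
Step 3: ln(2.897731) = 1.063928
Step 4: correction = 0.00910517 * 1.063928 = 0.0097 V
E = -1.103 + 0.0097 = -1.0933 V

-1.0933 V


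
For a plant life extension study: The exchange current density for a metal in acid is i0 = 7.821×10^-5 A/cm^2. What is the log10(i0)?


i0 = 7.821×10^-5 A/cm^2
log10(i0) = -4.107

-4.107


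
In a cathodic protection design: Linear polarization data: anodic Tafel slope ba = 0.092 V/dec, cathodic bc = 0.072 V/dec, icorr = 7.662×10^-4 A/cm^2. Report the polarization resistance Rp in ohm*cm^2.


Apply the Stern-Geary equation: Rp = ba*bc / (2.303*icorr*(ba+bc))
ba*bc = 0.092*0.072 = 0.006624
ba+bc = 0.164; 2.303*icorr*(ba+bc) = 2.303*7.662×10^-4*0.164 = 2.8938761×10^-4
Rp = 0.006624 / 2.8938761×10^-4 = 22.9 ohm*cm^2

22.9 ohm*cm^2


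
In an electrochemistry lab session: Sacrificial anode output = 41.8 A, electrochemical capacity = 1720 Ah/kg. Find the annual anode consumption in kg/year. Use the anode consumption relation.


Annual consumption = current * hours per year / capacity
Rate = 41.8 * 8760 / 1720 = 212.9 kg/year

212.9 kg/year


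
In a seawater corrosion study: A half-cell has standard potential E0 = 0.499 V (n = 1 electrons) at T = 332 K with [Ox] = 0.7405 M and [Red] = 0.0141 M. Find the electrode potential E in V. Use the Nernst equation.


Apply the Nernst equation: E = E0 + (RT/nF)*ln([Ox]/[Red])
Step 1: RT/nF = 8.314*332/(1*96485) = 0.02860805 V
Step 2: [Ox]/[Red] = 0.7405/0.0141 = 52.51773
Step 3: ln(52.51773) = 3.961151
Step 4: correction = 0.02860805 * 3.961151 = 0.113 V
E = 0.499 + 0.113 = 0.612 V

0.612 V


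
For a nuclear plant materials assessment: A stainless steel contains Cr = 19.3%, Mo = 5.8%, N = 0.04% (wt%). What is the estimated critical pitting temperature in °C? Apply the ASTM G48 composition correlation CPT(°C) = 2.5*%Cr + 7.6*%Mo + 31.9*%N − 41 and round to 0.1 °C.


Apply the ASTM G48 empirical CPT estimate: CPT(°C) = 2.5*%Cr + 7.6*%Mo + 31.9*%N − 41
2.5*19.3 = 48.25; 7.6*5.8 = 44.08; 31.9*0.04 = 1.276
CPT = 48.25 + 44.08 + 1.276 − 41 = 52.606 °C
Rounded to 0.1 °C: CPT ≈ 52.6 °C

52.6 °C


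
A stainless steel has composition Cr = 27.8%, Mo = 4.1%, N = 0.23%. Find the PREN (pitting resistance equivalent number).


Apply the PREN formula: PREN = Cr + 3.3*Mo + 16*N
PREN = 27.8 + 3.3*4.1 + 16*0.23
PREN = 27.8 + 13.53 + 3.68 = 45.01

45.01


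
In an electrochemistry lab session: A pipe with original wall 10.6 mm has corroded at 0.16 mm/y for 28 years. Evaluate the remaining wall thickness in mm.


Remaining wall = original − CR × time
t = 10.6 − 0.16*28 = 10.6 − 4.48 = 6.12 mm

6.12 mm


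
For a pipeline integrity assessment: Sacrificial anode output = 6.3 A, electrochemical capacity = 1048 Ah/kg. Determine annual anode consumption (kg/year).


Annual consumption = current * hours per year / capacity
Rate = 6.3 * 8760 / 1048 = 52.7 kg/year

52.7 kg/year


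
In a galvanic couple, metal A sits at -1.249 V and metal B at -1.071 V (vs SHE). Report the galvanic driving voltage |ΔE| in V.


Driving voltage is the absolute potential difference.
|ΔE| = |-1.249 − (-1.071)| = 0.178 V

0.178 V


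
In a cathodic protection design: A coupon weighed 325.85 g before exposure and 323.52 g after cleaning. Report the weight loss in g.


Weight loss = initial − final
WL = 325.85 − 323.52 = 2.33 g

2.33 g


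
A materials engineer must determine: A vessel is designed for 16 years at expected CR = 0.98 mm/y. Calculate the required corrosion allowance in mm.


Corrosion allowance = CR × design life
CA = 0.98 * 16 = 15.68 mm

15.68 mm


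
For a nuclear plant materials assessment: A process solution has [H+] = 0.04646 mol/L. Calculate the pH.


pH = −log10[H+]
pH = −log10(0.04646) = 1.33

1.33


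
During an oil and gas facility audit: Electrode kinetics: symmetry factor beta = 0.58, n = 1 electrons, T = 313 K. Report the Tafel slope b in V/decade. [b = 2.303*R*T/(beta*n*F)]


Apply the Tafel slope relation: b = 2.303*R*T/(beta*n*F)
Numerator: 2.303 * 8.314 * 313 = 5993.06
Denominator: 0.58 * 1 * 96485 = 55961.3
b = 5993.06 / 55961.3 = 0.107 V/decade

0.107 V/decade


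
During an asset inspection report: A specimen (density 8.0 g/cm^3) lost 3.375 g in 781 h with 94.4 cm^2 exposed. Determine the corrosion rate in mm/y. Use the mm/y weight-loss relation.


Apply the mm/y weight-loss relation: CR = 87600 * W / (D * A * T)
Numerator: 87600 * 3.375 = 295650.0
Denominator: 8.0 * 94.4 * 781 = 589811.2
CR = 295650.0 / 589811.2 = 0.501262 mm/y

0.501262 mm/y


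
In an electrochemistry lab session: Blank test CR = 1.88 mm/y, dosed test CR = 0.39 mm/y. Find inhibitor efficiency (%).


Apply the inhibitor-efficiency definition: IE = (CR_blank − CR_inh)/CR_blank × 100
IE = (1.88 − 0.39) / 1.88 × 100
IE = 1.49 / 1.88 × 100 = 79.3 %

79.3 %


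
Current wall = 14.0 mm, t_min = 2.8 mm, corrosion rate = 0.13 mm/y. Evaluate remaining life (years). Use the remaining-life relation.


Apply the remaining-life relation: RL = (t_current − t_min) / CR
RL = (14.0 − 2.8) / 0.13 = 11.2 / 0.13 = 86.2 years

86.2 years


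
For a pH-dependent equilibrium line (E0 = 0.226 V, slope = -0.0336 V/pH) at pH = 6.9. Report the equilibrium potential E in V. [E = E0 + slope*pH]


Apply the Pourbaix line equation: E = E0 + slope*pH
E = 0.226 + (-0.0336)*6.9 = 0.226 + (-0.23184) = -0.00584 V
Rounded to 3 decimal places: E = -0.006 V

-0.006 V


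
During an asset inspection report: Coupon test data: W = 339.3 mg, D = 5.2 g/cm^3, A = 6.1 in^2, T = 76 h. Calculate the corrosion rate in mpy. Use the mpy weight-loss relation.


Apply the mpy weight-loss relation: CR = 534 * W / (D * A * T)
Numerator: 534 * 339.3 = 181186.2
Denominator: 5.2 * 6.1 * 76 = 2410.72
CR = 181186.2 / 2410.72 = 75.1585 mpy

75.1585 mpy


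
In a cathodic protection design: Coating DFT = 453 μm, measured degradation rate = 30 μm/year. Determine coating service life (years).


Service life = thickness / degradation rate
Life = 453 / 30 = 15.1 years

15.1 years


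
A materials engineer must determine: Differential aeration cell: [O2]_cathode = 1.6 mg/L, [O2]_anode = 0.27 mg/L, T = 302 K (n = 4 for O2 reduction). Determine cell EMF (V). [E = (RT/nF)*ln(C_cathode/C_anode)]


Apply the Nernst concentration-cell relation: E = (RT/nF)*ln(C_cathode/C_anode)
RT/nF = 8.314*302/(4*96485) = 0.00650575 V
ln(1.6/0.27) = 1.77934
E = 0.00650575 * 1.77934 = 0.01158 V

0.01158 V


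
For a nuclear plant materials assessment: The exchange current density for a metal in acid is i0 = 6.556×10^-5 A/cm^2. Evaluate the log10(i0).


i0 = 6.556×10^-5 A/cm^2
log10(i0) = -4.183

-4.183


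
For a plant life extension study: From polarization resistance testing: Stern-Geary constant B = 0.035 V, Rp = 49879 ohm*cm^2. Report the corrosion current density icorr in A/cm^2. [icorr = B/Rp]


Apply the Stern-Geary relation: icorr = B / Rp
icorr = 0.035 / 49879 = 7.017×10^-7 A/cm^2

7.017×10^-7 A/cm^2


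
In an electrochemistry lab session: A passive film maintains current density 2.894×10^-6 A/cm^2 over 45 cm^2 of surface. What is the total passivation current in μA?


I = i_pass * A, then convert A → μA (×10^6)
I = 2.894×10^-6 * 45 * 10^6 = 130.23 μA

130.23 μA


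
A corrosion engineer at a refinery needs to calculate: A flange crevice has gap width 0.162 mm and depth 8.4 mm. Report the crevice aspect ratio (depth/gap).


Aspect ratio = depth / gap
Ratio = 8.4 / 0.162 = 51.9

51.9


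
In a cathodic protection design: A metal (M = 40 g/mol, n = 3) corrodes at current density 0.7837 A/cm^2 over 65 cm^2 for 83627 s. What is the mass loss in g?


Apply Faraday's law: m = i*A*t*M / (n*F)
Total charge passed Q = i*A*t = 0.7837*65*83627 = 4260001.1935 C
m = Q*M/(n*F) = 4260001.1935*40/(3*96485) = 588.693 g

588.693 g


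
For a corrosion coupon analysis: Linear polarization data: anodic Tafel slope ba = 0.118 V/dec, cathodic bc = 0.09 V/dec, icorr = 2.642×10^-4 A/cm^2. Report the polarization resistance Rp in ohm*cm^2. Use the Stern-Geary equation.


Apply the Stern-Geary equation: Rp = ba*bc / (2.303*icorr*(ba+bc))
ba*bc = 0.118*0.09 = 0.01062
ba+bc = 0.208; 2.303*icorr*(ba+bc) = 2.303*2.642×10^-4*0.208 = 1.2655814×10^-4
Rp = 0.01062 / 1.2655814×10^-4 = 83.91 ohm*cm^2

83.91 ohm*cm^2


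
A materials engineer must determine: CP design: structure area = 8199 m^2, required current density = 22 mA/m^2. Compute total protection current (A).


I = area * current density, then convert mA → A (÷1000)
I = 8199 * 22 / 1000 = 180.38 A

180.38 A


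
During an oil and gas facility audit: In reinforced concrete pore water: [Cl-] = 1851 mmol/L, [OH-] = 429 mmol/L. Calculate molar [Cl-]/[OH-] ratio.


Threshold parameter = [Cl-] / [OH-] (molar basis; both in mmol/L, so units cancel)
Ratio = 1851 / 429 = 4.31

4.31


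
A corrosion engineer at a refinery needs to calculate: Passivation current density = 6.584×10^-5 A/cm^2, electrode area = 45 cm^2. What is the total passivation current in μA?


I = i_pass * A, then convert A → μA (×10^6)
I = 6.584×10^-5 * 45 * 10^6 = 2962.8 μA

2962.8 μA


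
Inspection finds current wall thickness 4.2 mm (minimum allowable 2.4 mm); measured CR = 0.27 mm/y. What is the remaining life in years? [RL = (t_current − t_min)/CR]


Apply the remaining-life relation: RL = (t_current − t_min) / CR
RL = (4.2 − 2.4) / 0.27 = 1.8 / 0.27 = 6.7 years

6.7 years


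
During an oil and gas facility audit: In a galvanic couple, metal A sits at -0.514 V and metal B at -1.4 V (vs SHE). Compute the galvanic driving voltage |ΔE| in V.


Driving voltage is the absolute potential difference.
|ΔE| = |-0.514 − (-1.4)| = 0.886 V

0.886 V


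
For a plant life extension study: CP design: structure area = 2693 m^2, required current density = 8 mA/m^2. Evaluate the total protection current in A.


I = area * current density, then convert mA → A (÷1000)
I = 2693 * 8 / 1000 = 21.54 A

21.54 A


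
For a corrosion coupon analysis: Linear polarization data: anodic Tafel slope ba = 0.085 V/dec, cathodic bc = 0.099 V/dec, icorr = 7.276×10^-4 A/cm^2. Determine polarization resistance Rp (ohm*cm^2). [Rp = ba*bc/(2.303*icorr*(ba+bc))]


Apply the Stern-Geary equation: Rp = ba*bc / (2.303*icorr*(ba+bc))
ba*bc = 0.085*0.099 = 0.008415
ba+bc = 0.184; 2.303*icorr*(ba+bc) = 2.303*7.276×10^-4*0.184 = 3.0832196×10^-4
Rp = 0.008415 / 3.0832196×10^-4 = 27.29 ohm*cm^2

27.29 ohm*cm^2


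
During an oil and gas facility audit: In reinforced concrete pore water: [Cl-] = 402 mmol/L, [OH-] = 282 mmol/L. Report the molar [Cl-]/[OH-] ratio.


Threshold parameter = [Cl-] / [OH-] (molar basis; both in mmol/L, so units cancel)
Ratio = 402 / 282 = 1.43

1.43


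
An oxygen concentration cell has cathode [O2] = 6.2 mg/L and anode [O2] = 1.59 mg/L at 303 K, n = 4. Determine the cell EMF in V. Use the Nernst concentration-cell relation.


Apply the Nernst concentration-cell relation: E = (RT/nF)*ln(C_cathode/C_anode)
RT/nF = 8.314*303/(4*96485) = 0.00652729 V
ln(6.2/1.59) = 1.36082
E = 0.00652729 * 1.36082 = 0.00888 V

0.00888 V


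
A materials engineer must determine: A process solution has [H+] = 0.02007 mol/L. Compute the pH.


pH = −log10[H+]
pH = −log10(0.02007) = 1.7

1.7


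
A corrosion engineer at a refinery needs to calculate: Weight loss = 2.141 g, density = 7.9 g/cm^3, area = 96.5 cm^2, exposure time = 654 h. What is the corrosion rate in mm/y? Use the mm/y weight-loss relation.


Apply the mm/y weight-loss relation: CR = 87600 * W / (D * A * T)
Numerator: 87600 * 2.141 = 187551.6
Denominator: 7.9 * 96.5 * 654 = 498576.9
CR = 187551.6 / 498576.9 = 0.376174 mm/y

0.376174 mm/y


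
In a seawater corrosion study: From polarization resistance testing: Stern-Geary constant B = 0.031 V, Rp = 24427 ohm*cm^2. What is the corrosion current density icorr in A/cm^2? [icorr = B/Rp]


Apply the Stern-Geary relation: icorr = B / Rp
icorr = 0.031 / 24427 = 1.269×10^-6 A/cm^2

1.269×10^-6 A/cm^2


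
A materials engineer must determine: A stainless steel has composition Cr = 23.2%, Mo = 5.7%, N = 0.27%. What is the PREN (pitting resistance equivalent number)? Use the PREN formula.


Apply the PREN formula: PREN = Cr + 3.3*Mo + 16*N
PREN = 23.2 + 3.3*5.7 + 16*0.27
PREN = 23.2 + 18.81 + 4.32 = 46.33

46.33


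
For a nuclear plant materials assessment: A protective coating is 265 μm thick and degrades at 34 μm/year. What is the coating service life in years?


Service life = thickness / degradation rate
Life = 265 / 34 = 7.8 years

7.8 years


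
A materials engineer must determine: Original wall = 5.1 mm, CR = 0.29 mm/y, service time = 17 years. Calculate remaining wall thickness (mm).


Remaining wall = original − CR × time
t = 5.1 − 0.29*17 = 5.1 − 4.93 = 0.17 mm

0.17 mm


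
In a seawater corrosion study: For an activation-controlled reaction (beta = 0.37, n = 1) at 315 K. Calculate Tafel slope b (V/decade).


Apply the Tafel slope relation: b = 2.303*R*T/(beta*n*F)
Numerator: 2.303 * 8.314 * 315 = 6031.35
Denominator: 0.37 * 1 * 96485 = 35699.45
b = 6031.35 / 35699.45 = 0.1689 V/decade

0.1689 V/decade


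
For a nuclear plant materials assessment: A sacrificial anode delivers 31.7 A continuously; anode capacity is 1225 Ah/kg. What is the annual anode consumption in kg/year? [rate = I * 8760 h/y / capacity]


Annual consumption = current * hours per year / capacity
Rate = 31.7 * 8760 / 1225 = 226.7 kg/year

226.7 kg/year


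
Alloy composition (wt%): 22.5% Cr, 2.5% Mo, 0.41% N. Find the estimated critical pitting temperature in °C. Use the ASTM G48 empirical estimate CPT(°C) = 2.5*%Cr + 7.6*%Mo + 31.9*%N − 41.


Apply the ASTM G48 empirical CPT estimate: CPT(°C) = 2.5*%Cr + 7.6*%Mo + 31.9*%N − 41
2.5*22.5 = 56.25; 7.6*2.5 = 19; 31.9*0.41 = 13.079
CPT = 56.25 + 19 + 13.079 − 41 = 47.329 °C
Rounded to 0.1 °C: CPT ≈ 47.3 °C

47.3 °C


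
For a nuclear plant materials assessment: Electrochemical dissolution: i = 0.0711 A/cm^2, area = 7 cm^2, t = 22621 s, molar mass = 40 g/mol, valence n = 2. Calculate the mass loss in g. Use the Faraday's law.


Apply Faraday's law: m = i*A*t*M / (n*F)
Total charge passed Q = i*A*t = 0.0711*7*22621 = 11258.4717 C
m = Q*M/(n*F) = 11258.4717*40/(2*96485) = 2.33372 g

2.33372 g


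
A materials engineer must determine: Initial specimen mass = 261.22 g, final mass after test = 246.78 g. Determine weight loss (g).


Weight loss = initial − final
WL = 261.22 − 246.78 = 14.44 g

14.44 g


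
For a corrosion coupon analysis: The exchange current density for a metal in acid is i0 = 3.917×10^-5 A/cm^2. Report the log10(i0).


i0 = 3.917×10^-5 A/cm^2
log10(i0) = -4.407

-4.407


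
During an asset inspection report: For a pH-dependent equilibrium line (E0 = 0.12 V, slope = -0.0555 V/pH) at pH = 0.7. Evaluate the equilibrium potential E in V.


Apply the Pourbaix line equation: E = E0 + slope*pH
E = 0.12 + (-0.0555)*0.7 = 0.12 + (-0.03885) = 0.08115 V
Rounded to 4 decimal places: E = 0.0812 V

0.0812 V


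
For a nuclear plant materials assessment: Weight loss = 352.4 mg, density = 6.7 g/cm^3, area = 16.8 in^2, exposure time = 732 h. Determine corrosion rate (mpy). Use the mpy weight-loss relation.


Apply the mpy weight-loss relation: CR = 534 * W / (D * A * T)
Numerator: 534 * 352.4 = 188181.6
Denominator: 6.7 * 16.8 * 732 = 82393.92
CR = 188181.6 / 82393.92 = 2.28393 mpy

2.28393 mpy


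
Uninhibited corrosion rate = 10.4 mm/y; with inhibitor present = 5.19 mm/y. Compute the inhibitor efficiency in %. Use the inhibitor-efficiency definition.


Apply the inhibitor-efficiency definition: IE = (CR_blank − CR_inh)/CR_blank × 100
IE = (10.4 − 5.19) / 10.4 × 100
IE = 5.21 / 10.4 × 100 = 50.1 %

50.1 %


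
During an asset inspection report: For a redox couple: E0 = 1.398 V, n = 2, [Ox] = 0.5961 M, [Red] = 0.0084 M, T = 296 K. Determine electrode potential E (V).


Apply the Nernst equation: E = E0 + (RT/nF)*ln([Ox]/[Red])
Step 1: RT/nF = 8.314*296/(2*96485) = 0.01275299 V
Step 2: [Ox]/[Red] = 0.5961/0.0084 = 70.964286
Step 3: ln(70.964286) = 4.262177
Step 4: correction = 0.01275299 * 4.262177 = 0.054 V
E = 1.398 + 0.054 = 1.452 V

1.452 V


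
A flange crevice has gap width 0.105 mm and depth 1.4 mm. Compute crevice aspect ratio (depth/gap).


Aspect ratio = depth / gap
Ratio = 1.4 / 0.105 = 13.3

13.3


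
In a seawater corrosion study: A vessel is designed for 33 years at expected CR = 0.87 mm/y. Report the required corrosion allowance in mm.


Corrosion allowance = CR × design life
CA = 0.87 * 33 = 28.71 mm

28.71 mm


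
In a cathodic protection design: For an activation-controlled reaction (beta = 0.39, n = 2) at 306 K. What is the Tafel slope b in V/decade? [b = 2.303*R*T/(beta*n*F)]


Apply the Tafel slope relation: b = 2.303*R*T/(beta*n*F)
Numerator: 2.303 * 8.314 * 306 = 5859.03
Denominator: 0.39 * 2 * 96485 = 75258.3
b = 5859.03 / 75258.3 = 0.0779 V/decade

0.0779 V/decade


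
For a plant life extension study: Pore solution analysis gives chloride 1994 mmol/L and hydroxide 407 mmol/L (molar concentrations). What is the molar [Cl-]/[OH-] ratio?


Threshold parameter = [Cl-] / [OH-] (molar basis; both in mmol/L, so units cancel)
Ratio = 1994 / 407 = 4.9

4.9


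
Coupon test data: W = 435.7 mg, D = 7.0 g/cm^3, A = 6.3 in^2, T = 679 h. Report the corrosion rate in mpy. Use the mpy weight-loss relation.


Apply the mpy weight-loss relation: CR = 534 * W / (D * A * T)
Numerator: 534 * 435.7 = 232663.8
Denominator: 7.0 * 6.3 * 679 = 29943.9
CR = 232663.8 / 29943.9 = 7.77 mpy

7.77 mpy


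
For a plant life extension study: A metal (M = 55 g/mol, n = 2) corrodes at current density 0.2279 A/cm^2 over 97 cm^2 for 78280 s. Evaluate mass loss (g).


Apply Faraday's law: m = i*A*t*M / (n*F)
Total charge passed Q = i*A*t = 0.2279*97*78280 = 1730481.164 C
m = Q*M/(n*F) = 1730481.164*55/(2*96485) = 493.219 g

493.219 g


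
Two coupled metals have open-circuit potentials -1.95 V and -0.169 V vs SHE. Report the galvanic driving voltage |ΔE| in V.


Driving voltage is the absolute potential difference.
|ΔE| = |-1.95 − (-0.169)| = 1.781 V

1.781 V


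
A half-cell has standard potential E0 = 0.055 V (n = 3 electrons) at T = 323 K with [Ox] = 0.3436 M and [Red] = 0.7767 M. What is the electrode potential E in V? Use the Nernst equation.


Apply the Nernst equation: E = E0 + (RT/nF)*ln([Ox]/[Red])
Step 1: RT/nF = 8.314*323/(3*96485) = 0.00927751 V
Step 2: [Ox]/[Red] = 0.3436/0.7767 = 0.442384
Step 3: ln(0.442384) = -0.815577
Step 4: correction = 0.00927751 * -0.815577 = -0.008 V
E = 0.055 + -0.008 = 0.047 V

0.047 V


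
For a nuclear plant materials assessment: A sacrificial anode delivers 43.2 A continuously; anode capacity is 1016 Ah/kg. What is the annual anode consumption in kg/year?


Annual consumption = current * hours per year / capacity
Rate = 43.2 * 8760 / 1016 = 372.5 kg/year

372.5 kg/year


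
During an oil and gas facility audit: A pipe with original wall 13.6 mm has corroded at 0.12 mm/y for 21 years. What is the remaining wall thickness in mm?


Remaining wall = original − CR × time
t = 13.6 − 0.12*21 = 13.6 − 2.52 = 11.08 mm

11.08 mm


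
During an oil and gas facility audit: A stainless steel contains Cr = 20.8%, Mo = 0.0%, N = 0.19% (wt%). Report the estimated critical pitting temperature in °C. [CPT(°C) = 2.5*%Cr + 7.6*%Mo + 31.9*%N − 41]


Apply the ASTM G48 empirical CPT estimate: CPT(°C) = 2.5*%Cr + 7.6*%Mo + 31.9*%N − 41
2.5*20.8 = 52; 7.6*0.0 = 0; 31.9*0.19 = 6.061
CPT = 52 + 0 + 6.061 − 41 = 17.061 °C
Rounded to 0.1 °C: CPT ≈ 17.1 °C

17.1 °C


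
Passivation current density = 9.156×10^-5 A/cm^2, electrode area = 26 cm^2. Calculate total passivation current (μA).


I = i_pass * A, then convert A → μA (×10^6)
I = 9.156×10^-5 * 26 * 10^6 = 2380.56 μA

2380.56 μA


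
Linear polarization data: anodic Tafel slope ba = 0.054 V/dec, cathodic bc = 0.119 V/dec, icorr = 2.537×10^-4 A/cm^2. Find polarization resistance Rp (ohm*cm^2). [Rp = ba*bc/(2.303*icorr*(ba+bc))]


Apply the Stern-Geary equation: Rp = ba*bc / (2.303*icorr*(ba+bc))
ba*bc = 0.054*0.119 = 0.006426
ba+bc = 0.173; 2.303*icorr*(ba+bc) = 2.303*2.537×10^-4*0.173 = 1.010789×10^-4
Rp = 0.006426 / 1.010789×10^-4 = 63.6 ohm*cm^2

63.6 ohm*cm^2


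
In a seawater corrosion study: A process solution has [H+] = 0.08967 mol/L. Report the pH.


pH = −log10[H+]
pH = −log10(0.08967) = 1.05

1.05


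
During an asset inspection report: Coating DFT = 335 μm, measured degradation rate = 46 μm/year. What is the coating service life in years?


Service life = thickness / degradation rate
Life = 335 / 46 = 7.3 years

7.3 years


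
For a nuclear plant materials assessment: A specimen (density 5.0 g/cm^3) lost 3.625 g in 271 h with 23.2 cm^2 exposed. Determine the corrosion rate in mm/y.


Apply the mm/y weight-loss relation: CR = 87600 * W / (D * A * T)
Numerator: 87600 * 3.625 = 317550.0
Denominator: 5.0 * 23.2 * 271 = 31436.0
CR = 317550.0 / 31436.0 = 10.10148 mm/y

10.10148 mm/y
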